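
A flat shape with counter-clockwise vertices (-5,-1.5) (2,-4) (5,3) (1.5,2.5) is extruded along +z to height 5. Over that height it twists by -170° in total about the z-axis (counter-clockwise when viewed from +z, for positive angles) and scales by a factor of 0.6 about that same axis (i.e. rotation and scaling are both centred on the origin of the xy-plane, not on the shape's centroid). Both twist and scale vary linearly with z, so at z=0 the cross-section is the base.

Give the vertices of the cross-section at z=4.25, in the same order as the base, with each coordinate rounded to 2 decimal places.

Cross-section at z=4.25: (2.11,2.72) (-2.61,1.38) (-1.54,-3.53) (0.15,-1.92)

t = z/height = 4.25/5 = 0.85
s = 1 + (scale-1)·z/height = 1 + (0.6-1)·4.25/5 = 0.660000
θ = twist·z/height = -170°·4.25/5 = -144.5000° = -2.522001 rad
cos θ = -0.814116, sin θ = -0.580703 (intermediates below are computed at full precision and shown rounded to 5 d.p.)
v1: (-5,-1.5) → rotate → (3.19952,4.12469) → ×s → (2.11169,2.72229) → (2.11,2.72)
v2: (2,-4) → rotate → (-3.95104,2.09506) → ×s → (-2.60769,1.38274) → (-2.61,1.38)
v3: (5,3) → rotate → (-2.32847,-5.34586) → ×s → (-1.53679,-3.52827) → (-1.54,-3.53)
v4: (1.5,2.5) → rotate → (0.23058,-2.90634) → ×s → (0.15219,-1.91819) → (0.15,-1.92)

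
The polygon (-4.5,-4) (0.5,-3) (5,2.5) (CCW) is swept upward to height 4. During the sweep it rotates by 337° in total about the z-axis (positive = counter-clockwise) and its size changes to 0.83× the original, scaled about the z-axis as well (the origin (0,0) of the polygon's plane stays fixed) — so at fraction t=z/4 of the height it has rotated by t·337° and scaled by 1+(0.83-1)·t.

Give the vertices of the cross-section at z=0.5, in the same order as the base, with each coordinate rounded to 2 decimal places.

t = z/height = 0.5/4 = 0.125
s = 1 + (scale-1)·z/height = 1 + (0.83-1)·0.5/4 = 0.978750
θ = twist·z/height = 337°·0.5/4 = 42.1250° = 0.735220 rad
cos θ = 0.741683, sin θ = 0.670750 (intermediates below are computed at full precision and shown rounded to 5 d.p.)
v1: (-4.5,-4) → rotate → (-0.65457,-5.98511) → ×s → (-0.64066,-5.85793) → (-0.64,-5.86)
v2: (0.5,-3) → rotate → (2.38309,-1.88967) → ×s → (2.33245,-1.84952) → (2.33,-1.85)
v3: (5,2.5) → rotate → (2.03154,5.20796) → ×s → (1.98837,5.09729) → (1.99,5.10)

Cross-section at z=0.5: (-0.64,-5.86) (2.33,-1.85) (1.99,5.10)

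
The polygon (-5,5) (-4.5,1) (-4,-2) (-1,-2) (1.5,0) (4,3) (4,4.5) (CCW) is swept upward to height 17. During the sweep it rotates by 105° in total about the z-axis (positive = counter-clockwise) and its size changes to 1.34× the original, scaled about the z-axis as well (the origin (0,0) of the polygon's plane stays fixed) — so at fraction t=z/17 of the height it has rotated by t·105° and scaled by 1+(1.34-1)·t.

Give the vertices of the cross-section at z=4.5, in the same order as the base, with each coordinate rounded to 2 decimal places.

Cross-section at z=4.5: (-7.36,2.28) (-4.85,-1.32) (-2.84,-3.96) (0.05,-2.44) (1.45,0.76) (2.33,4.93) (1.57,6.37)

t = z/height = 4.5/17 = 0.264706
s = 1 + (scale-1)·z/height = 1 + (1.34-1)·4.5/17 = 1.090000
θ = twist·z/height = 105°·4.5/17 = 27.7941° = 0.485099 rad
cos θ = 0.884629, sin θ = 0.466296 (intermediates below are computed at full precision and shown rounded to 5 d.p.)
v1: (-5,5) → rotate → (-6.75462,2.09167) → ×s → (-7.36254,2.27992) → (-7.36,2.28)
v2: (-4.5,1) → rotate → (-4.44713,-1.21370) → ×s → (-4.84737,-1.32294) → (-4.85,-1.32)
v3: (-4,-2) → rotate → (-2.60592,-3.63444) → ×s → (-2.84046,-3.96154) → (-2.84,-3.96)
v4: (-1,-2) → rotate → (0.04796,-2.23555) → ×s → (0.05228,-2.43675) → (0.05,-2.44)
v5: (1.5,0) → rotate → (1.32694,0.69944) → ×s → (1.44637,0.76239) → (1.45,0.76)
v6: (4,3) → rotate → (2.13963,4.51907) → ×s → (2.33219,4.92579) → (2.33,4.93)
v7: (4,4.5) → rotate → (1.44018,5.84601) → ×s → (1.56980,6.37215) → (1.57,6.37)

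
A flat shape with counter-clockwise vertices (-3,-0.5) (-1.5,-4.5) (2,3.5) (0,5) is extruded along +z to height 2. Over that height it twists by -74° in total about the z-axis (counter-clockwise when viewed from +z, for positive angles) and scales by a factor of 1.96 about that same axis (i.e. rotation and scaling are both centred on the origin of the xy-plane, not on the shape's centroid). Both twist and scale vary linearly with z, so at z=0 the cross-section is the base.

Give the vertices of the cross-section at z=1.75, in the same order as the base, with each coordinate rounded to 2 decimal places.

Cross-section at z=1.75: (-3.19,4.60) (-8.67,-1.04) (7.39,-0.58) (8.32,3.92)

t = z/height = 1.75/2 = 0.875
s = 1 + (scale-1)·z/height = 1 + (1.96-1)·1.75/2 = 1.840000
θ = twist·z/height = -74°·1.75/2 = -64.7500° = -1.130101 rad
cos θ = 0.426569, sin θ = -0.904455 (intermediates below are computed at full precision and shown rounded to 5 d.p.)
v1: (-3,-0.5) → rotate → (-1.73193,2.50008) → ×s → (-3.18676,4.60015) → (-3.19,4.60)
v2: (-1.5,-4.5) → rotate → (-4.70990,-0.56288) → ×s → (-8.66622,-1.03569) → (-8.67,-1.04)
v3: (2,3.5) → rotate → (4.01873,-0.31592) → ×s → (7.39446,-0.58129) → (7.39,-0.58)
v4: (0,5) → rotate → (4.52228,2.13284) → ×s → (8.32099,3.92443) → (8.32,3.92)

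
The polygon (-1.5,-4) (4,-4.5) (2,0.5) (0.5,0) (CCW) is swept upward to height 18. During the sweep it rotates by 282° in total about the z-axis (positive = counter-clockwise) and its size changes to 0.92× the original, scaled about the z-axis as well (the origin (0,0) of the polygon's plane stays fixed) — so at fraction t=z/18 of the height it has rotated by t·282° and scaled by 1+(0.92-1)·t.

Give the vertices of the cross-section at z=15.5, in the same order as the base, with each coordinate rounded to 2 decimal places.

t = z/height = 15.5/18 = 0.861111
s = 1 + (scale-1)·z/height = 1 + (0.92-1)·15.5/18 = 0.931111
θ = twist·z/height = 282°·15.5/18 = 242.8333° = 4.238241 rad
cos θ = -0.456580, sin θ = -0.889682 (intermediates below are computed at full precision and shown rounded to 5 d.p.)
v1: (-1.5,-4) → rotate → (-2.87386,3.16084) → ×s → (-2.67588,2.94310) → (-2.68,2.94)
v2: (4,-4.5) → rotate → (-5.82989,-1.50412) → ×s → (-5.42828,-1.40050) → (-5.43,-1.40)
v3: (2,0.5) → rotate → (-0.46832,-2.00765) → ×s → (-0.43606,-1.86935) → (-0.44,-1.87)
v4: (0.5,0) → rotate → (-0.22829,-0.44484) → ×s → (-0.21256,-0.41420) → (-0.21,-0.41)

Cross-section at z=15.5: (-2.68,2.94) (-5.43,-1.40) (-0.44,-1.87) (-0.21,-0.41)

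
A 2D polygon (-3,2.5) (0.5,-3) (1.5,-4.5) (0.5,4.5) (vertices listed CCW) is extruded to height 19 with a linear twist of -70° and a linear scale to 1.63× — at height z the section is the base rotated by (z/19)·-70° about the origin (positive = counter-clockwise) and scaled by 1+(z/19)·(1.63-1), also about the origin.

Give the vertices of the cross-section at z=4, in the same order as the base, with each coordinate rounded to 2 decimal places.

t = z/height = 4/19 = 0.210526
s = 1 + (scale-1)·z/height = 1 + (1.63-1)·4/19 = 1.132632
θ = twist·z/height = -70°·4/19 = -14.7368° = -0.257206 rad
cos θ = 0.967104, sin θ = -0.254380 (intermediates below are computed at full precision and shown rounded to 5 d.p.)
v1: (-3,2.5) → rotate → (-2.26536,3.18090) → ×s → (-2.56582,3.60279) → (-2.57,3.60)
v2: (0.5,-3) → rotate → (-0.27959,-3.02850) → ×s → (-0.31667,-3.43018) → (-0.32,-3.43)
v3: (1.5,-4.5) → rotate → (0.30595,-4.73354) → ×s → (0.34653,-5.36136) → (0.35,-5.36)
v4: (0.5,4.5) → rotate → (1.62826,4.22478) → ×s → (1.84422,4.78512) → (1.84,4.79)

Cross-section at z=4: (-2.57,3.60) (-0.32,-3.43) (0.35,-5.36) (1.84,4.79)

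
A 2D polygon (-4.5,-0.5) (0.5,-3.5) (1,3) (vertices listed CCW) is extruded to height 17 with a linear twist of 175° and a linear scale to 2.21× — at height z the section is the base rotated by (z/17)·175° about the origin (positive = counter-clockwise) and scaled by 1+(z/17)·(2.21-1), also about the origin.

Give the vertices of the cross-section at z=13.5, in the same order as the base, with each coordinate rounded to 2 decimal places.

Cross-section at z=13.5: (7.30,-5.05) (3.77,5.82) (-5.34,-3.15)

t = z/height = 13.5/17 = 0.794118
s = 1 + (scale-1)·z/height = 1 + (2.21-1)·13.5/17 = 1.960882
θ = twist·z/height = 175°·13.5/17 = 138.9706° = 2.425494 rad
cos θ = -0.754373, sin θ = 0.656446 (intermediates below are computed at full precision and shown rounded to 5 d.p.)
v1: (-4.5,-0.5) → rotate → (3.72290,-2.57682) → ×s → (7.30017,-5.05285) → (7.30,-5.05)
v2: (0.5,-3.5) → rotate → (1.92038,2.96853) → ×s → (3.76563,5.82093) → (3.77,5.82)
v3: (1,3) → rotate → (-2.72371,-1.60667) → ×s → (-5.34088,-3.15049) → (-5.34,-3.15)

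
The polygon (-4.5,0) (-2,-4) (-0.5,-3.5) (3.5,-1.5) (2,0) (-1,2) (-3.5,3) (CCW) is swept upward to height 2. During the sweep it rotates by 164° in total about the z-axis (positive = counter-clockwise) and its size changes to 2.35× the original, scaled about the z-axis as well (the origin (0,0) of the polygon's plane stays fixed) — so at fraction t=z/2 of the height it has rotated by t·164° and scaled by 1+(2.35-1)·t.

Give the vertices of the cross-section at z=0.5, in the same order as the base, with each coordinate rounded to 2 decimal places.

t = z/height = 0.5/2 = 0.25
s = 1 + (scale-1)·z/height = 1 + (2.35-1)·0.5/2 = 1.337500
θ = twist·z/height = 164°·0.5/2 = 41.0000° = 0.715585 rad
cos θ = 0.754710, sin θ = 0.656059 (intermediates below are computed at full precision and shown rounded to 5 d.p.)
v1: (-4.5,0) → rotate → (-3.39619,-2.95227) → ×s → (-4.54241,-3.94866) → (-4.54,-3.95)
v2: (-2,-4) → rotate → (1.11482,-4.33096) → ×s → (1.49107,-5.79265) → (1.49,-5.79)
v3: (-0.5,-3.5) → rotate → (1.91885,-2.96951) → ×s → (2.56646,-3.97172) → (2.57,-3.97)
v4: (3.5,-1.5) → rotate → (3.62557,1.16414) → ×s → (4.84920,1.55704) → (4.85,1.56)
v5: (2,0) → rotate → (1.50942,1.31212) → ×s → (2.01885,1.75496) → (2.02,1.75)
v6: (-1,2) → rotate → (-2.06683,0.85336) → ×s → (-2.76438,1.14137) → (-2.76,1.14)
v7: (-3.5,3) → rotate → (-4.60966,-0.03208) → ×s → (-6.16542,-0.04290) → (-6.17,-0.04)

Cross-section at z=0.5: (-4.54,-3.95) (1.49,-5.79) (2.57,-3.97) (4.85,1.56) (2.02,1.75) (-2.76,1.14) (-6.17,-0.04)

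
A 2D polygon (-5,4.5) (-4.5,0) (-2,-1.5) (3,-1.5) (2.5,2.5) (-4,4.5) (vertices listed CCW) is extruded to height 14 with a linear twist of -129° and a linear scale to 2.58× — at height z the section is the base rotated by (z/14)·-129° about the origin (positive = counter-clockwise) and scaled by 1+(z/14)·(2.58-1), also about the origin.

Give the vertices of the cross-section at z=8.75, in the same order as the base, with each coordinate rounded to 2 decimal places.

t = z/height = 8.75/14 = 0.625
s = 1 + (scale-1)·z/height = 1 + (2.58-1)·8.75/14 = 1.987500
θ = twist·z/height = -129°·8.75/14 = -80.6250° = -1.407172 rad
cos θ = 0.162895, sin θ = -0.986643 (intermediates below are computed at full precision and shown rounded to 5 d.p.)
v1: (-5,4.5) → rotate → (3.62542,5.66625) → ×s → (7.20552,11.26166) → (7.21,11.26)
v2: (-4.5,0) → rotate → (-0.73303,4.43989) → ×s → (-1.45690,8.82429) → (-1.46,8.82)
v3: (-2,-1.5) → rotate → (-1.80576,1.72894) → ×s → (-3.58894,3.43628) → (-3.59,3.44)
v4: (3,-1.5) → rotate → (-0.99128,-3.20427) → ×s → (-1.97017,-6.36849) → (-1.97,-6.37)
v5: (2.5,2.5) → rotate → (2.87385,-2.05937) → ×s → (5.71177,-4.09300) → (5.71,-4.09)
v6: (-4,4.5) → rotate → (3.78831,4.67960) → ×s → (7.52927,9.30071) → (7.53,9.30)

Cross-section at z=8.75: (7.21,11.26) (-1.46,8.82) (-3.59,3.44) (-1.97,-6.37) (5.71,-4.09) (7.53,9.30)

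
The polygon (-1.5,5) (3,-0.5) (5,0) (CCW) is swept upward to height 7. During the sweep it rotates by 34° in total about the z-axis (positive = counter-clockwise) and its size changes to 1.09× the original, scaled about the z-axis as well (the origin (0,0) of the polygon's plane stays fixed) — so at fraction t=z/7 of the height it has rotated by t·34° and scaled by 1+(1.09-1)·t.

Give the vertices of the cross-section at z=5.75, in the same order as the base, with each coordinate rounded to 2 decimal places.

t = z/height = 5.75/7 = 0.821429
s = 1 + (scale-1)·z/height = 1 + (1.09-1)·5.75/7 = 1.073929
θ = twist·z/height = 34°·5.75/7 = 27.9286° = 0.487446 rad
cos θ = 0.883532, sin θ = 0.468370 (intermediates below are computed at full precision and shown rounded to 5 d.p.)
v1: (-1.5,5) → rotate → (-3.66715,3.71511) → ×s → (-3.93826,3.98976) → (-3.94,3.99)
v2: (3,-0.5) → rotate → (2.88478,0.96335) → ×s → (3.09805,1.03456) → (3.10,1.03)
v3: (5,0) → rotate → (4.41766,2.34185) → ×s → (4.74425,2.51498) → (4.74,2.51)

Cross-section at z=5.75: (-3.94,3.99) (3.10,1.03) (4.74,2.51)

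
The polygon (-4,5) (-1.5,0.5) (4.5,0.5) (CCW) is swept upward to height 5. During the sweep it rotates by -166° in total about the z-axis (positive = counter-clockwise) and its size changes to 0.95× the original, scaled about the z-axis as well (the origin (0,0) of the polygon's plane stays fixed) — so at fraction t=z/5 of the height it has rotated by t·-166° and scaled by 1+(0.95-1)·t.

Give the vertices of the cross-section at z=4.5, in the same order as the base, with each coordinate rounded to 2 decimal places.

Cross-section at z=4.5: (5.72,-2.17) (1.48,0.32) (-3.46,-2.60)

t = z/height = 4.5/5 = 0.9
s = 1 + (scale-1)·z/height = 1 + (0.95-1)·4.5/5 = 0.955000
θ = twist·z/height = -166°·4.5/5 = -149.4000° = -2.607522 rad
cos θ = -0.860742, sin θ = -0.509041 (intermediates below are computed at full precision and shown rounded to 5 d.p.)
v1: (-4,5) → rotate → (5.98818,-2.26754) → ×s → (5.71871,-2.16550) → (5.72,-2.17)
v2: (-1.5,0.5) → rotate → (1.54563,0.33319) → ×s → (1.47608,0.31820) → (1.48,0.32)
v3: (4.5,0.5) → rotate → (-3.61882,-2.72106) → ×s → (-3.45597,-2.59861) → (-3.46,-2.60)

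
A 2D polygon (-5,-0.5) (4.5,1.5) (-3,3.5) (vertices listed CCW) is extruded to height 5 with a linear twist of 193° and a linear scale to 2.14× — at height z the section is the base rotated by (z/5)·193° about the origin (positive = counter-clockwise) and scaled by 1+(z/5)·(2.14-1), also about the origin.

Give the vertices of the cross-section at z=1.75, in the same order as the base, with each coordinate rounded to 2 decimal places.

Cross-section at z=1.75: (-2.02,-6.73) (0.46,6.62) (-6.13,-2.01)

t = z/height = 1.75/5 = 0.35
s = 1 + (scale-1)·z/height = 1 + (2.14-1)·1.75/5 = 1.399000
θ = twist·z/height = 193°·1.75/5 = 67.5500° = 1.178970 rad
cos θ = 0.381877, sin θ = 0.924213 (intermediates below are computed at full precision and shown rounded to 5 d.p.)
v1: (-5,-0.5) → rotate → (-1.44728,-4.81200) → ×s → (-2.02474,-6.73199) → (-2.02,-6.73)
v2: (4.5,1.5) → rotate → (0.33213,4.73177) → ×s → (0.46465,6.61975) → (0.46,6.62)
v3: (-3,3.5) → rotate → (-4.38038,-1.43607) → ×s → (-6.12815,-2.00906) → (-6.13,-2.01)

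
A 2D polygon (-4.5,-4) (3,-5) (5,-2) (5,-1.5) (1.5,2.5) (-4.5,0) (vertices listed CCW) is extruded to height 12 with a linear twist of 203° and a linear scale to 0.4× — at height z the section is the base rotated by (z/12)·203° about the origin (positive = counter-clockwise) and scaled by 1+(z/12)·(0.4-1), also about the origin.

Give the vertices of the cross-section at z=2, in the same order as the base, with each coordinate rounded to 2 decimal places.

Cross-section at z=2: (-1.36,-5.25) (4.75,-2.23) (4.74,1.01) (4.49,1.38) (-0.13,2.62) (-3.36,-2.25)

t = z/height = 2/12 = 0.166667
s = 1 + (scale-1)·z/height = 1 + (0.4-1)·2/12 = 0.900000
θ = twist·z/height = 203°·2/12 = 33.8333° = 0.590503 rad
cos θ = 0.830661, sin θ = 0.556779 (intermediates below are computed at full precision and shown rounded to 5 d.p.)
v1: (-4.5,-4) → rotate → (-1.51086,-5.82815) → ×s → (-1.35977,-5.24533) → (-1.36,-5.25)
v2: (3,-5) → rotate → (5.27588,-2.48297) → ×s → (4.74829,-2.23467) → (4.75,-2.23)
v3: (5,-2) → rotate → (5.26686,1.12257) → ×s → (4.74018,1.01032) → (4.74,1.01)
v4: (5,-1.5) → rotate → (4.98847,1.53790) → ×s → (4.48962,1.38411) → (4.49,1.38)
v5: (1.5,2.5) → rotate → (-0.14596,2.91182) → ×s → (-0.13136,2.62064) → (-0.13,2.62)
v6: (-4.5,0) → rotate → (-3.73797,-2.50551) → ×s → (-3.36418,-2.25495) → (-3.36,-2.25)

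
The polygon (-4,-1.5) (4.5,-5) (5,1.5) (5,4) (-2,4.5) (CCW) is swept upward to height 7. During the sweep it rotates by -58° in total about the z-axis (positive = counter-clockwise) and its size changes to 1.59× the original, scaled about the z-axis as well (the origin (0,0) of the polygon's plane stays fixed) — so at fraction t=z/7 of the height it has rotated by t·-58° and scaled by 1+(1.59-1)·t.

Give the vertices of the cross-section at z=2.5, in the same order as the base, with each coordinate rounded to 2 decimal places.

Cross-section at z=2.5: (-5.17,0.01) (2.95,-7.59) (6.30,-0.44) (7.38,2.39) (-0.34,5.95)

t = z/height = 2.5/7 = 0.357143
s = 1 + (scale-1)·z/height = 1 + (1.59-1)·2.5/7 = 1.210714
θ = twist·z/height = -58°·2.5/7 = -20.7143° = -0.361532 rad
cos θ = 0.935356, sin θ = -0.353708 (intermediates below are computed at full precision and shown rounded to 5 d.p.)
v1: (-4,-1.5) → rotate → (-4.27199,0.01180) → ×s → (-5.17215,0.01428) → (-5.17,0.01)
v2: (4.5,-5) → rotate → (2.44056,-6.26847) → ×s → (2.95482,-7.58932) → (2.95,-7.59)
v3: (5,1.5) → rotate → (5.20734,-0.36551) → ×s → (6.30460,-0.44252) → (6.30,-0.44)
v4: (5,4) → rotate → (6.09161,1.97288) → ×s → (7.37520,2.38860) → (7.38,2.39)
v5: (-2,4.5) → rotate → (-0.27903,4.91652) → ×s → (-0.33782,5.95250) → (-0.34,5.95)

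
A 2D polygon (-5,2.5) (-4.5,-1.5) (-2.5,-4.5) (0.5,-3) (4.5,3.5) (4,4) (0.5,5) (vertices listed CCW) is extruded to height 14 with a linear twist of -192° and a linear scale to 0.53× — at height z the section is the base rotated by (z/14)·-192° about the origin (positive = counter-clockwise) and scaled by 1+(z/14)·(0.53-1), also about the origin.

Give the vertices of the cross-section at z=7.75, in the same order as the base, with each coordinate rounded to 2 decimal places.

t = z/height = 7.75/14 = 0.553571
s = 1 + (scale-1)·z/height = 1 + (0.53-1)·7.75/14 = 0.739821
θ = twist·z/height = -192°·7.75/14 = -106.2857° = -1.855036 rad
cos θ = -0.280427, sin θ = -0.959875 (intermediates below are computed at full precision and shown rounded to 5 d.p.)
v1: (-5,2.5) → rotate → (3.80183,4.09831) → ×s → (2.81267,3.03202) → (2.81,3.03)
v2: (-4.5,-1.5) → rotate → (-0.17789,4.74008) → ×s → (-0.13161,3.50681) → (-0.13,3.51)
v3: (-2.5,-4.5) → rotate → (-3.61837,3.66161) → ×s → (-2.67695,2.70894) → (-2.68,2.71)
v4: (0.5,-3) → rotate → (-3.01984,0.36134) → ×s → (-2.23414,0.26733) → (-2.23,0.27)
v5: (4.5,3.5) → rotate → (2.09764,-5.30093) → ×s → (1.55188,-3.92174) → (1.55,-3.92)
v6: (4,4) → rotate → (2.71779,-4.96121) → ×s → (2.01068,-3.67041) → (2.01,-3.67)
v7: (0.5,5) → rotate → (4.65916,-1.88207) → ×s → (3.44695,-1.39240) → (3.45,-1.39)

Cross-section at z=7.75: (2.81,3.03) (-0.13,3.51) (-2.68,2.71) (-2.23,0.27) (1.55,-3.92) (2.01,-3.67) (3.45,-1.39)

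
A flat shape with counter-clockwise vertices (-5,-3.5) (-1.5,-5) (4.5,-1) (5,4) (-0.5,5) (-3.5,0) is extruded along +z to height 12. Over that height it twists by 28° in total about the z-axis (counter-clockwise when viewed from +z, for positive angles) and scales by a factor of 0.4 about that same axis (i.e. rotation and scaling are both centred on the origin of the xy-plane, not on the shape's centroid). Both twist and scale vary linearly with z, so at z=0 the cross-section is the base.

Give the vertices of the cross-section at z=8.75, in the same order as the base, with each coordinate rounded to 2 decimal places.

Cross-section at z=8.75: (-1.95,-2.83) (0.19,-2.93) (2.57,0.36) (1.85,3.09) (-1.24,2.54) (-1.85,-0.69)

t = z/height = 8.75/12 = 0.729167
s = 1 + (scale-1)·z/height = 1 + (0.4-1)·8.75/12 = 0.562500
θ = twist·z/height = 28°·8.75/12 = 20.4167° = 0.356338 rad
cos θ = 0.937181, sin θ = 0.348845 (intermediates below are computed at full precision and shown rounded to 5 d.p.)
v1: (-5,-3.5) → rotate → (-3.46495,-5.02436) → ×s → (-1.94903,-2.82620) → (-1.95,-2.83)
v2: (-1.5,-5) → rotate → (0.33845,-5.20917) → ×s → (0.19038,-2.93016) → (0.19,-2.93)
v3: (4.5,-1) → rotate → (4.56616,0.63262) → ×s → (2.56846,0.35585) → (2.57,0.36)
v4: (5,4) → rotate → (3.29052,5.49295) → ×s → (1.85092,3.08978) → (1.85,3.09)
v5: (-0.5,5) → rotate → (-2.21281,4.51148) → ×s → (-1.24471,2.53771) → (-1.24,2.54)
v6: (-3.5,0) → rotate → (-3.28013,-1.22096) → ×s → (-1.84507,-0.68679) → (-1.85,-0.69)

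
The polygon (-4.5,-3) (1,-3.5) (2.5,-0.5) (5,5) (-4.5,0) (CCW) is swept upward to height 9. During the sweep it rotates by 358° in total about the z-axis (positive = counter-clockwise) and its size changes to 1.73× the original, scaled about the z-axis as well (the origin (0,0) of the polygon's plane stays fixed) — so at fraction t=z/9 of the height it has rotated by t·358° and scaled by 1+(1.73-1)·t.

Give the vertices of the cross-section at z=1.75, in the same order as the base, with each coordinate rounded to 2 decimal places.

Cross-section at z=1.75: (1.42,-6.01) (4.14,-0.32) (1.53,2.48) (-3.36,7.34) (-1.79,-4.82)

t = z/height = 1.75/9 = 0.194444
s = 1 + (scale-1)·z/height = 1 + (1.73-1)·1.75/9 = 1.141944
θ = twist·z/height = 358°·1.75/9 = 69.6111° = 1.214943 rad
cos θ = 0.348390, sin θ = 0.937350 (intermediates below are computed at full precision and shown rounded to 5 d.p.)
v1: (-4.5,-3) → rotate → (1.24429,-5.26324) → ×s → (1.42091,-6.01033) → (1.42,-6.01)
v2: (1,-3.5) → rotate → (3.62911,-0.28202) → ×s → (4.14425,-0.32205) → (4.14,-0.32)
v3: (2.5,-0.5) → rotate → (1.33965,2.16918) → ×s → (1.52981,2.47708) → (1.53,2.48)
v4: (5,5) → rotate → (-2.94480,6.42870) → ×s → (-3.36279,7.34122) → (-3.36,7.34)
v5: (-4.5,0) → rotate → (-1.56776,-4.21807) → ×s → (-1.79029,-4.81681) → (-1.79,-4.82)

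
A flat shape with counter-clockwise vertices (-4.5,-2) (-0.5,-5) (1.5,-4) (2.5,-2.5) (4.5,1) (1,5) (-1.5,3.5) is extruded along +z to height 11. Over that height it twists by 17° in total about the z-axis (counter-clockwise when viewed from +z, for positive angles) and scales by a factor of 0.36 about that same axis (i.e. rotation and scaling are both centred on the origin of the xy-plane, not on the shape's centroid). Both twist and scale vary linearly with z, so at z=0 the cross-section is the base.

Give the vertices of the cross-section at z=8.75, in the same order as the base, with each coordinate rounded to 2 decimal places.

t = z/height = 8.75/11 = 0.795455
s = 1 + (scale-1)·z/height = 1 + (0.36-1)·8.75/11 = 0.490909
θ = twist·z/height = 17°·8.75/11 = 13.5227° = 0.236016 rad
cos θ = 0.972277, sin θ = 0.233831 (intermediates below are computed at full precision and shown rounded to 5 d.p.)
v1: (-4.5,-2) → rotate → (-3.90759,-2.99679) → ×s → (-1.91827,-1.47115) → (-1.92,-1.47)
v2: (-0.5,-5) → rotate → (0.68302,-4.97830) → ×s → (0.33530,-2.44389) → (0.34,-2.44)
v3: (1.5,-4) → rotate → (2.39374,-3.53836) → ×s → (1.17511,-1.73701) → (1.18,-1.74)
v4: (2.5,-2.5) → rotate → (3.01527,-1.84612) → ×s → (1.48022,-0.90627) → (1.48,-0.91)
v5: (4.5,1) → rotate → (4.14142,2.02452) → ×s → (2.03306,0.99385) → (2.03,0.99)
v6: (1,5) → rotate → (-0.19688,5.09522) → ×s → (-0.09665,2.50129) → (-0.10,2.50)
v7: (-1.5,3.5) → rotate → (-2.27682,3.05222) → ×s → (-1.11771,1.49836) → (-1.12,1.50)

Cross-section at z=8.75: (-1.92,-1.47) (0.34,-2.44) (1.18,-1.74) (1.48,-0.91) (2.03,0.99) (-0.10,2.50) (-1.12,1.50)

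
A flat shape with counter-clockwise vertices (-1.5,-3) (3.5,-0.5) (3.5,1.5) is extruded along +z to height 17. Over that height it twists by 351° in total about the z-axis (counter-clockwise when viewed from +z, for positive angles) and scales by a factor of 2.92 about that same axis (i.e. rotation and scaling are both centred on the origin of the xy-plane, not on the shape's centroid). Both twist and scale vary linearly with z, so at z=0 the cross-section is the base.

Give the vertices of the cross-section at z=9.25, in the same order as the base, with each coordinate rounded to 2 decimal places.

t = z/height = 9.25/17 = 0.544118
s = 1 + (scale-1)·z/height = 1 + (2.92-1)·9.25/17 = 2.044706
θ = twist·z/height = 351°·9.25/17 = 190.9853° = 3.333322 rad
cos θ = -0.981676, sin θ = -0.190557 (intermediates below are computed at full precision and shown rounded to 5 d.p.)
v1: (-1.5,-3) → rotate → (0.90084,3.23086) → ×s → (1.84196,6.60617) → (1.84,6.61)
v2: (3.5,-0.5) → rotate → (-3.53114,-0.17611) → ×s → (-7.22015,-0.36010) → (-7.22,-0.36)
v3: (3.5,1.5) → rotate → (-3.15003,-2.13946) → ×s → (-6.44089,-4.37457) → (-6.44,-4.37)

Cross-section at z=9.25: (1.84,6.61) (-7.22,-0.36) (-6.44,-4.37)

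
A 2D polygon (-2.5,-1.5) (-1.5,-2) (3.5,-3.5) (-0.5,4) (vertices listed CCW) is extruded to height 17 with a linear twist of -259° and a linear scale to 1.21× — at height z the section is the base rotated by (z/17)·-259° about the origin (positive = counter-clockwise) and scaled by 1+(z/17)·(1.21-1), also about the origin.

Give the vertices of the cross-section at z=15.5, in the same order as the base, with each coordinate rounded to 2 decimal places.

Cross-section at z=15.5: (3.14,-1.48) (2.97,-0.16) (1.14,5.79) (-3.63,-3.15)

t = z/height = 15.5/17 = 0.911765
s = 1 + (scale-1)·z/height = 1 + (1.21-1)·15.5/17 = 1.191471
θ = twist·z/height = -259°·15.5/17 = -236.1471° = -4.121544 rad
cos θ = -0.557063, sin θ = 0.830470 (intermediates below are computed at full precision and shown rounded to 5 d.p.)
v1: (-2.5,-1.5) → rotate → (2.63836,-1.24058) → ×s → (3.14353,-1.47812) → (3.14,-1.48)
v2: (-1.5,-2) → rotate → (2.49654,-0.13158) → ×s → (2.97455,-0.15677) → (2.97,-0.16)
v3: (3.5,-3.5) → rotate → (0.95692,4.85637) → ×s → (1.14015,5.78622) → (1.14,5.79)
v4: (-0.5,4) → rotate → (-3.04335,-2.64349) → ×s → (-3.62606,-3.14964) → (-3.63,-3.15)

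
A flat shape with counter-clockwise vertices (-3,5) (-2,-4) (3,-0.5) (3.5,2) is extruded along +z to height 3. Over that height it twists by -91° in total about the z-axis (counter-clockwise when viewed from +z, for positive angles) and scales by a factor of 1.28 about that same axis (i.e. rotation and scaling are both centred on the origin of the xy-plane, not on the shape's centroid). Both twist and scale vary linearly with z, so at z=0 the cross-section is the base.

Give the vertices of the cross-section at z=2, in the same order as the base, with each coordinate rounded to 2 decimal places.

Cross-section at z=2: (3.43,6.01) (-5.30,-0.26) (1.23,-3.39) (4.10,-2.46)

t = z/height = 2/3 = 0.666667
s = 1 + (scale-1)·z/height = 1 + (1.28-1)·2/3 = 1.186667
θ = twist·z/height = -91°·2/3 = -60.6667° = -1.058833 rad
cos θ = 0.489890, sin θ = -0.871784 (intermediates below are computed at full precision and shown rounded to 5 d.p.)
v1: (-3,5) → rotate → (2.88925,5.06480) → ×s → (3.42858,6.01023) → (3.43,6.01)
v2: (-2,-4) → rotate → (-4.46692,-0.21599) → ×s → (-5.30074,-0.25631) → (-5.30,-0.26)
v3: (3,-0.5) → rotate → (1.03378,-2.86030) → ×s → (1.22675,-3.39422) → (1.23,-3.39)
v4: (3.5,2) → rotate → (3.45818,-2.07147) → ×s → (4.10371,-2.45814) → (4.10,-2.46)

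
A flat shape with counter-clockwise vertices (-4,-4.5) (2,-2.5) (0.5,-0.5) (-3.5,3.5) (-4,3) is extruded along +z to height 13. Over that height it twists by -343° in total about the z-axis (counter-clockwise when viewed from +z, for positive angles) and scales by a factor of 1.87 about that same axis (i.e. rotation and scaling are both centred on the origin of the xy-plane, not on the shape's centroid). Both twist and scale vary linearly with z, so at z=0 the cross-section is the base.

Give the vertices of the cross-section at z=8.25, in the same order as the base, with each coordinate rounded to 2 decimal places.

t = z/height = 8.25/13 = 0.634615
s = 1 + (scale-1)·z/height = 1 + (1.87-1)·8.25/13 = 1.552115
θ = twist·z/height = -343°·8.25/13 = -217.6731° = -3.799112 rad
cos θ = -0.791511, sin θ = 0.611155 (intermediates below are computed at full precision and shown rounded to 5 d.p.)
v1: (-4,-4.5) → rotate → (5.91624,1.11718) → ×s → (9.18269,1.73399) → (9.18,1.73)
v2: (2,-2.5) → rotate → (-0.05513,3.20109) → ×s → (-0.08557,4.96846) → (-0.09,4.97)
v3: (0.5,-0.5) → rotate → (-0.09018,0.70133) → ×s → (-0.13997,1.08855) → (-0.14,1.09)
v4: (-3.5,3.5) → rotate → (0.63124,-4.90933) → ×s → (0.97976,-7.61985) → (0.98,-7.62)
v5: (-4,3) → rotate → (1.33258,-4.81915) → ×s → (2.06831,-7.47988) → (2.07,-7.48)

Cross-section at z=8.25: (9.18,1.73) (-0.09,4.97) (-0.14,1.09) (0.98,-7.62) (2.07,-7.48)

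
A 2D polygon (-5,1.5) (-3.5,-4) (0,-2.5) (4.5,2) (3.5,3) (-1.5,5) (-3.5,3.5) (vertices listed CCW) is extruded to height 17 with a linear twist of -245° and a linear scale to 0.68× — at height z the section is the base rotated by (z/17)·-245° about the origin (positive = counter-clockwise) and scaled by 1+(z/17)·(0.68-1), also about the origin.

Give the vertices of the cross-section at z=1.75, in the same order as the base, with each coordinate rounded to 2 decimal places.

Cross-section at z=1.75: (-3.76,3.37) (-4.71,-2.06) (-1.03,-2.19) (4.76,-0.10) (4.30,1.18) (0.75,4.99) (-1.62,4.50)

t = z/height = 1.75/17 = 0.102941
s = 1 + (scale-1)·z/height = 1 + (0.68-1)·1.75/17 = 0.967059
θ = twist·z/height = -245°·1.75/17 = -25.2206° = -0.440182 rad
cos θ = 0.904674, sin θ = -0.426104 (intermediates below are computed at full precision and shown rounded to 5 d.p.)
v1: (-5,1.5) → rotate → (-3.88421,3.48753) → ×s → (-3.75626,3.37265) → (-3.76,3.37)
v2: (-3.5,-4) → rotate → (-4.87078,-2.12733) → ×s → (-4.71033,-2.05725) → (-4.71,-2.06)
v3: (0,-2.5) → rotate → (-1.06526,-2.26168) → ×s → (-1.03017,-2.18718) → (-1.03,-2.19)
v4: (4.5,2) → rotate → (4.92324,-0.10812) → ×s → (4.76106,-0.10456) → (4.76,-0.10)
v5: (3.5,3) → rotate → (4.44467,1.22266) → ×s → (4.29826,1.18238) → (4.30,1.18)
v6: (-1.5,5) → rotate → (0.77351,5.16253) → ×s → (0.74803,4.99247) → (0.75,4.99)
v7: (-3.5,3.5) → rotate → (-1.67499,4.65772) → ×s → (-1.61982,4.50429) → (-1.62,4.50)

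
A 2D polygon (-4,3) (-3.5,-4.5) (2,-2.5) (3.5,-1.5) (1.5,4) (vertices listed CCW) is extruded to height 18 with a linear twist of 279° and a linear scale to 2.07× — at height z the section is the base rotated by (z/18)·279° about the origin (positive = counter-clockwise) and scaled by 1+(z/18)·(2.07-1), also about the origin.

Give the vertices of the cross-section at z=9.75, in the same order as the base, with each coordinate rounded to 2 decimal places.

t = z/height = 9.75/18 = 0.541667
s = 1 + (scale-1)·z/height = 1 + (2.07-1)·9.75/18 = 1.579583
θ = twist·z/height = 279°·9.75/18 = 151.1250° = 2.637629 rad
cos θ = -0.875675, sin θ = 0.482900 (intermediates below are computed at full precision and shown rounded to 5 d.p.)
v1: (-4,3) → rotate → (2.05400,-4.55863) → ×s → (3.24446,-7.20073) → (3.24,-7.20)
v2: (-3.5,-4.5) → rotate → (5.23792,2.25039) → ×s → (8.27372,3.55467) → (8.27,3.55)
v3: (2,-2.5) → rotate → (-0.54410,3.15499) → ×s → (-0.85945,4.98357) → (-0.86,4.98)
v4: (3.5,-1.5) → rotate → (-2.34051,3.00366) → ×s → (-3.69704,4.74454) → (-3.70,4.74)
v5: (1.5,4) → rotate → (-3.24511,-2.77835) → ×s → (-5.12593,-4.38864) → (-5.13,-4.39)

Cross-section at z=9.75: (3.24,-7.20) (8.27,3.55) (-0.86,4.98) (-3.70,4.74) (-5.13,-4.39)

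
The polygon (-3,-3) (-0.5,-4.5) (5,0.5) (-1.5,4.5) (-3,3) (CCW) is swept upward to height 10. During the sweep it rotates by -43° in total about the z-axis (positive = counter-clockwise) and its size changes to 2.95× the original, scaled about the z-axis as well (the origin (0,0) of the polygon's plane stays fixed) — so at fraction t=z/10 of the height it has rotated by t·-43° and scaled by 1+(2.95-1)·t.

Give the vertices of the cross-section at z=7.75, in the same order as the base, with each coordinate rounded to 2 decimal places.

Cross-section at z=7.75: (-10.43,-2.16) (-7.26,-8.75) (11.18,-5.85) (3.06,11.51) (-2.16,10.43)

t = z/height = 7.75/10 = 0.775
s = 1 + (scale-1)·z/height = 1 + (2.95-1)·7.75/10 = 2.511250
θ = twist·z/height = -43°·7.75/10 = -33.3250° = -0.581631 rad
cos θ = 0.835568, sin θ = -0.549387 (intermediates below are computed at full precision and shown rounded to 5 d.p.)
v1: (-3,-3) → rotate → (-4.15487,-0.85854) → ×s → (-10.43391,-2.15601) → (-10.43,-2.16)
v2: (-0.5,-4.5) → rotate → (-2.89003,-3.48536) → ×s → (-7.25758,-8.75261) → (-7.26,-8.75)
v3: (5,0.5) → rotate → (4.45253,-2.32915) → ×s → (11.18142,-5.84909) → (11.18,-5.85)
v4: (-1.5,4.5) → rotate → (1.21889,4.58414) → ×s → (3.06094,11.51191) → (3.06,11.51)
v5: (-3,3) → rotate → (-0.85854,4.15487) → ×s → (-2.15601,10.43391) → (-2.16,10.43)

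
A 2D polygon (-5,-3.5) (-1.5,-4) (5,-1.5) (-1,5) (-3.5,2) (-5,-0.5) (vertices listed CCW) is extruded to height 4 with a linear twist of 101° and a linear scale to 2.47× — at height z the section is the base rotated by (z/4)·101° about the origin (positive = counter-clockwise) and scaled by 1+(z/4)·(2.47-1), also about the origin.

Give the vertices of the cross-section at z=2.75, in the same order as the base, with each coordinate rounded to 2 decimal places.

t = z/height = 2.75/4 = 0.6875
s = 1 + (scale-1)·z/height = 1 + (2.47-1)·2.75/4 = 2.010625
θ = twist·z/height = 101°·2.75/4 = 69.4375° = 1.211913 rad
cos θ = 0.351229, sin θ = 0.936290 (intermediates below are computed at full precision and shown rounded to 5 d.p.)
v1: (-5,-3.5) → rotate → (1.52087,-5.91075) → ×s → (3.05790,-11.88430) → (3.06,-11.88)
v2: (-1.5,-4) → rotate → (3.21832,-2.80935) → ×s → (6.47082,-5.64855) → (6.47,-5.65)
v3: (5,-1.5) → rotate → (3.16058,4.15460) → ×s → (6.35474,8.35335) → (6.35,8.35)
v4: (-1,5) → rotate → (-5.03268,0.81986) → ×s → (-10.11883,1.64842) → (-10.12,1.65)
v5: (-3.5,2) → rotate → (-3.10188,-2.57456) → ×s → (-6.23672,-5.17647) → (-6.24,-5.18)
v6: (-5,-0.5) → rotate → (-1.28800,-4.85706) → ×s → (-2.58968,-9.76573) → (-2.59,-9.77)

Cross-section at z=2.75: (3.06,-11.88) (6.47,-5.65) (6.35,8.35) (-10.12,1.65) (-6.24,-5.18) (-2.59,-9.77)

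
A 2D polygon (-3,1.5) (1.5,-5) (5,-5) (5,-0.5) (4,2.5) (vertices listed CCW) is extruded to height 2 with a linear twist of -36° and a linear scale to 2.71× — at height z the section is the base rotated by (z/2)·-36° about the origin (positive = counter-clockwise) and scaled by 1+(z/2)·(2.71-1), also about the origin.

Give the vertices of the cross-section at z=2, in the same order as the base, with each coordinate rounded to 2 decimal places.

t = z/height = 2/2 = 1
s = 1 + (scale-1)·z/height = 1 + (2.71-1)·2/2 = 2.710000
θ = twist·z/height = -36°·2/2 = -36.0000° = -0.628319 rad
cos θ = 0.809017, sin θ = -0.587785 (intermediates below are computed at full precision and shown rounded to 5 d.p.)
v1: (-3,1.5) → rotate → (-1.54537,2.97688) → ×s → (-4.18796,8.06735) → (-4.19,8.07)
v2: (1.5,-5) → rotate → (-1.72540,-4.92676) → ×s → (-4.67584,-13.35153) → (-4.68,-13.35)
v3: (5,-5) → rotate → (1.10616,-6.98401) → ×s → (2.99769,-18.92667) → (3.00,-18.93)
v4: (5,-0.5) → rotate → (3.75119,-3.34343) → ×s → (10.16573,-9.06071) → (10.17,-9.06)
v5: (4,2.5) → rotate → (4.70553,-0.32860) → ×s → (12.75199,-0.89050) → (12.75,-0.89)

Cross-section at z=2: (-4.19,8.07) (-4.68,-13.35) (3.00,-18.93) (10.17,-9.06) (12.75,-0.89)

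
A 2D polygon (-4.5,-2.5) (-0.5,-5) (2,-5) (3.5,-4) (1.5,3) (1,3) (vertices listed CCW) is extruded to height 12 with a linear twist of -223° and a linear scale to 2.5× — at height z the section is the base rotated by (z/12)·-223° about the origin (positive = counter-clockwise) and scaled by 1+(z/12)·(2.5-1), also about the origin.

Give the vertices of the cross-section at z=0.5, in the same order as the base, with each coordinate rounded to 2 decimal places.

Cross-section at z=0.5: (-5.15,-1.85) (-1.38,-5.16) (1.24,-5.59) (2.98,-4.79) (2.09,2.89) (1.56,2.97)

t = z/height = 0.5/12 = 0.0416667
s = 1 + (scale-1)·z/height = 1 + (2.5-1)·0.5/12 = 1.062500
θ = twist·z/height = -223°·0.5/12 = -9.2917° = -0.162170 rad
cos θ = 0.986879, sin θ = -0.161460 (intermediates below are computed at full precision and shown rounded to 5 d.p.)
v1: (-4.5,-2.5) → rotate → (-4.84461,-1.74063) → ×s → (-5.14740,-1.84942) → (-5.15,-1.85)
v2: (-0.5,-5) → rotate → (-1.30074,-4.85367) → ×s → (-1.38204,-5.15702) → (-1.38,-5.16)
v3: (2,-5) → rotate → (1.16646,-5.25732) → ×s → (1.23936,-5.58590) → (1.24,-5.59)
v4: (3.5,-4) → rotate → (2.80824,-4.51263) → ×s → (2.98375,-4.79467) → (2.98,-4.79)
v5: (1.5,3) → rotate → (1.96470,2.71845) → ×s → (2.08749,2.88835) → (2.09,2.89)
v6: (1,3) → rotate → (1.47126,2.79918) → ×s → (1.56321,2.97413) → (1.56,2.97)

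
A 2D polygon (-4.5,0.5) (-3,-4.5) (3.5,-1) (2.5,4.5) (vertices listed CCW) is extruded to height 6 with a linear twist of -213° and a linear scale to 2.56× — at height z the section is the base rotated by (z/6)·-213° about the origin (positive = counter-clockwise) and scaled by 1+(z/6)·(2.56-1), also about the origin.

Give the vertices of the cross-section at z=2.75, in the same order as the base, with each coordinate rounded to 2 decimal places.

Cross-section at z=2.75: (1.87,7.54) (-6.97,6.12) (-2.50,-5.72) (7.08,-5.27)

t = z/height = 2.75/6 = 0.458333
s = 1 + (scale-1)·z/height = 1 + (2.56-1)·2.75/6 = 1.715000
θ = twist·z/height = -213°·2.75/6 = -97.6250° = -1.703878 rad
cos θ = -0.132689, sin θ = -0.991158 (intermediates below are computed at full precision and shown rounded to 5 d.p.)
v1: (-4.5,0.5) → rotate → (1.09268,4.39387) → ×s → (1.87394,7.53548) → (1.87,7.54)
v2: (-3,-4.5) → rotate → (-4.06214,3.57057) → ×s → (-6.96658,6.12353) → (-6.97,6.12)
v3: (3.5,-1) → rotate → (-1.45557,-3.33636) → ×s → (-2.49630,-5.72186) → (-2.50,-5.72)
v4: (2.5,4.5) → rotate → (4.12849,-3.07499) → ×s → (7.08036,-5.27362) → (7.08,-5.27)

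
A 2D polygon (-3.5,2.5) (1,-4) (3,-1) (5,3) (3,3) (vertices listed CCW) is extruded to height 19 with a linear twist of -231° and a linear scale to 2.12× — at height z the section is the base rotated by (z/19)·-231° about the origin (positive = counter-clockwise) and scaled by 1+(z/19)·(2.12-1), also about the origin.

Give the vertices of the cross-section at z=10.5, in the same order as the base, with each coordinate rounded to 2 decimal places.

Cross-section at z=10.5: (6.67,2.01) (-6.12,2.67) (-4.25,-2.86) (-1.10,-9.38) (0.88,-6.81)

t = z/height = 10.5/19 = 0.552632
s = 1 + (scale-1)·z/height = 1 + (2.12-1)·10.5/19 = 1.618947
θ = twist·z/height = -231°·10.5/19 = -127.6579° = -2.228051 rad
cos θ = -0.610945, sin θ = -0.791673 (intermediates below are computed at full precision and shown rounded to 5 d.p.)
v1: (-3.5,2.5) → rotate → (4.11749,1.24349) → ×s → (6.66600,2.01315) → (6.67,2.01)
v2: (1,-4) → rotate → (-3.77764,1.65211) → ×s → (-6.11579,2.67468) → (-6.12,2.67)
v3: (3,-1) → rotate → (-2.62451,-1.76407) → ×s → (-4.24894,-2.85594) → (-4.25,-2.86)
v4: (5,3) → rotate → (-0.67971,-5.79120) → ×s → (-1.10041,-9.37565) → (-1.10,-9.38)
v5: (3,3) → rotate → (0.54218,-4.20785) → ×s → (0.87776,-6.81229) → (0.88,-6.81)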